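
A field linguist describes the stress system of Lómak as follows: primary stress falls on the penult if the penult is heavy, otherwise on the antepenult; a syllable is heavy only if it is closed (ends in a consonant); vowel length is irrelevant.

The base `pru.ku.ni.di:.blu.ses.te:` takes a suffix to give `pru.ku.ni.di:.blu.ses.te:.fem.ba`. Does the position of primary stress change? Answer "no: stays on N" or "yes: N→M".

yes: 6→8

Base `pru.ku.ni.di:.blu.ses.te:` (7 syllables):
  Weights: 5 blu L, 6 ses H, 7 te: L.
  The penult (syllable 6, ses) is heavy, so it takes stress.
  → primary stress on syllable 6.
Suffixed `pru.ku.ni.di:.blu.ses.te:.fem.ba` (9 syllables):
  Weights: 7 te: L, 8 fem H, 9 ba L.
  The penult (syllable 8, fem) is heavy, so it takes stress.
  → primary stress on syllable 8.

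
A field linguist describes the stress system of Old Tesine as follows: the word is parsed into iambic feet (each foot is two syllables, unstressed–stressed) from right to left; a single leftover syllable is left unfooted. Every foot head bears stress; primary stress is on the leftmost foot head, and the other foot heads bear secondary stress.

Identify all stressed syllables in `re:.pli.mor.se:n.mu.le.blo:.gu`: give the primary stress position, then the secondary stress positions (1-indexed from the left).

Parse right to left into iambic (σˈσ) feet: (re:.ˈpli) (mor.ˈse:n) (mu.ˈle) (blo:.ˈgu).
Foot heads (stressed positions): 2, 4, 6, 8.
End Rule Leftmost: primary stress on the leftmost head = syllable 2.
Secondary stress on 4, 6, 8: re:.ˈpli.mor.ˌse:n.mu.ˌle.blo:.ˌgu.

primary 2, secondary 4, 6, 8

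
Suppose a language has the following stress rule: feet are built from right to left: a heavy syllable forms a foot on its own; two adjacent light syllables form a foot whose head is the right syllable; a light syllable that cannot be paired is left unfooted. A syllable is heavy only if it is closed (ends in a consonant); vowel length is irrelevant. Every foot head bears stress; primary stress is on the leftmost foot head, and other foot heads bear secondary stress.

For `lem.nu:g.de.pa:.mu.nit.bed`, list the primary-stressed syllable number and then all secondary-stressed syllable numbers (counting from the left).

primary 1, secondary 2, 5, 6, 7

Weights: 1 lem H, 2 nu:g H, 3 de L, 4 pa: L, 5 mu L, 6 nit H, 7 bed H.
Parse right to left (heavy = foot alone; LL = one foot; stranded L unfooted): (ˈlem) (ˈnu:g) de (pa:.ˈmu) (ˈnit) (ˈbed).
Foot heads: 1, 2, 5, 6, 7.
Primary stress on the leftmost head = syllable 1.
Secondary stress on 2, 5, 6, 7: ˈlem.ˌnu:g.de.pa:.ˌmu.ˌnit.ˌbed.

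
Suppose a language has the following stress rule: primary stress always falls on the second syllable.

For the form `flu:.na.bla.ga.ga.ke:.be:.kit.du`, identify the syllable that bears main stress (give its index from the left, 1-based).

2

The word has 9 syllables; the second syllable is syllable 2 (na).
Primary stress: syllable 2 → flu:.ˈna.bla.ga.ga.ke:.be:.kit.du.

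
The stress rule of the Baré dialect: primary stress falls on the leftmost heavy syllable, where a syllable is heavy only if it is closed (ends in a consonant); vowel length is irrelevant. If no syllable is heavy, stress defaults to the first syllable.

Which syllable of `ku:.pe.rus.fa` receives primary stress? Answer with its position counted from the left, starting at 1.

Weights: 1 ku: L, 2 pe L, 3 rus H, 4 fa L.
Heavy syllables in the domain: 3. The leftmost is syllable 3 (rus).
Primary stress: syllable 3 → ku:.pe.ˈrus.fa.

3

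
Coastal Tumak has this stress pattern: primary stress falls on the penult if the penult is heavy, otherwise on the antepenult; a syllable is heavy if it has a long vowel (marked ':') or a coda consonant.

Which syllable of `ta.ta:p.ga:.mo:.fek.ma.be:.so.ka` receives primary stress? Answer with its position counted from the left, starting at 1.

7

Weights: 7 be: H, 8 so L, 9 ka L.
The penult (syllable 8, so) is light, so stress falls on the antepenult (syllable 7, be:).
Primary stress: syllable 7 → ta.ta:p.ga:.mo:.fek.ma.ˈbe:.so.ka.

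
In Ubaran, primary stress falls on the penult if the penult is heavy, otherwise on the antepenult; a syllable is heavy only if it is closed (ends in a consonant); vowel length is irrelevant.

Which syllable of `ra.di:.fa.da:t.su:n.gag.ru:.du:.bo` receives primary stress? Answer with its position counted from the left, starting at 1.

7

Weights: 7 ru: L, 8 du: L, 9 bo L.
The penult (syllable 8, du:) is light, so stress falls on the antepenult (syllable 7, ru:).
Primary stress: syllable 7 → ra.di:.fa.da:t.su:n.gag.ˈru:.du:.bo.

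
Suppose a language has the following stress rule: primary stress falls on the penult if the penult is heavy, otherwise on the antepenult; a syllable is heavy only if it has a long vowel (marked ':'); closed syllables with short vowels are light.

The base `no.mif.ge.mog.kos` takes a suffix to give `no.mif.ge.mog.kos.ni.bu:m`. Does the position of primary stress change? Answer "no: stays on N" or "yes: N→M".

yes: 3→5

Base `no.mif.ge.mog.kos` (5 syllables):
  Weights: 3 ge L, 4 mog L, 5 kos L.
  The penult (syllable 4, mog) is light, so stress falls on the antepenult (syllable 3, ge).
  → primary stress on syllable 3.
Suffixed `no.mif.ge.mog.kos.ni.bu:m` (7 syllables):
  Weights: 5 kos L, 6 ni L, 7 bu:m H.
  The penult (syllable 6, ni) is light, so stress falls on the antepenult (syllable 5, kos).
  → primary stress on syllable 5.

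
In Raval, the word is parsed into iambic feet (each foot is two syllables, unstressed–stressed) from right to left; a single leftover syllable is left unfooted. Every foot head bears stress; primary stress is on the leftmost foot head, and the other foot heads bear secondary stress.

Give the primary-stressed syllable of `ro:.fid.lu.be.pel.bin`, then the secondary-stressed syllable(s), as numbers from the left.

primary 2, secondary 4, 6

Parse right to left into iambic (σˈσ) feet: (ro:.ˈfid) (lu.ˈbe) (pel.ˈbin).
Foot heads (stressed positions): 2, 4, 6.
End Rule Leftmost: primary stress on the leftmost head = syllable 2.
Secondary stress on 4, 6: ro:.ˈfid.lu.ˌbe.pel.ˌbin.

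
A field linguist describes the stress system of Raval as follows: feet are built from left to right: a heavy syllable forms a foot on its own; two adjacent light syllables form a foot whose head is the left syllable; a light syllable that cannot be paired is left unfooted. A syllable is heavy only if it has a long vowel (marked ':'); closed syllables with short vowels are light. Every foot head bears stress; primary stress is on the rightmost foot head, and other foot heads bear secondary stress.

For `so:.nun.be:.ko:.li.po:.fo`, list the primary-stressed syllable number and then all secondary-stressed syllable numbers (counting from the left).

primary 6, secondary 1, 3, 4

Weights: 1 so: H, 2 nun L, 3 be: H, 4 ko: H, 5 li L, 6 po: H, 7 fo L.
Parse left to right (heavy = foot alone; LL = one foot; stranded L unfooted): (ˈso:) nun (ˈbe:) (ˈko:) li (ˈpo:) fo.
Foot heads: 1, 3, 4, 6.
Primary stress on the rightmost head = syllable 6.
Secondary stress on 1, 3, 4: ˌso:.nun.ˌbe:.ˌko:.li.ˈpo:.fo.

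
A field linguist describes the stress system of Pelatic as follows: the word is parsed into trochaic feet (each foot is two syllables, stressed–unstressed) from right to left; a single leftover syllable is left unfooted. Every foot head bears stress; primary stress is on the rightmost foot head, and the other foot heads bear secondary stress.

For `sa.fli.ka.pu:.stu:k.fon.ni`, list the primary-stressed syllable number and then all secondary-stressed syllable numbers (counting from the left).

Parse right to left into trochaic (ˈσσ) feet: sa (ˈfli.ka) (ˈpu:.stu:k) (ˈfon.ni). Syllable 1 is left unfooted.
Foot heads (stressed positions): 2, 4, 6.
End Rule Rightmost: primary stress on the rightmost head = syllable 6.
Secondary stress on 2, 4: sa.ˌfli.ka.ˌpu:.stu:k.ˈfon.ni.

primary 6, secondary 2, 4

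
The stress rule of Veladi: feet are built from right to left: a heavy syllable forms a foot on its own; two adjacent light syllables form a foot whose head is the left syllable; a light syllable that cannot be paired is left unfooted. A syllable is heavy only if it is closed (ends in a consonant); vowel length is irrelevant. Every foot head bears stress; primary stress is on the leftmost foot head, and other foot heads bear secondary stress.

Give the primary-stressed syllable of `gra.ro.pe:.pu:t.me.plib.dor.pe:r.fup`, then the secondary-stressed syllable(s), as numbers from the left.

Weights: 1 gra L, 2 ro L, 3 pe: L, 4 pu:t H, 5 me L, 6 plib H, 7 dor H, 8 pe:r H, 9 fup H.
Parse right to left (heavy = foot alone; LL = one foot; stranded L unfooted): gra (ˈro.pe:) (ˈpu:t) me (ˈplib) (ˈdor) (ˈpe:r) (ˈfup).
Foot heads: 2, 4, 6, 7, 8, 9.
Primary stress on the leftmost head = syllable 2.
Secondary stress on 4, 6, 7, 8, 9: gra.ˈro.pe:.ˌpu:t.me.ˌplib.ˌdor.ˌpe:r.ˌfup.

primary 2, secondary 4, 6, 7, 8, 9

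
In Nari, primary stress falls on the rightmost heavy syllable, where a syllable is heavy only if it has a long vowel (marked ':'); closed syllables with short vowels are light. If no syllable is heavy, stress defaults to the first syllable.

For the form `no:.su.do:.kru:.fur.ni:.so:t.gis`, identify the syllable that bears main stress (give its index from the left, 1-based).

Weights: 1 no: H, 2 su L, 3 do: H, 4 kru: H, 5 fur L, 6 ni: H, 7 so:t H, 8 gis L.
Heavy syllables in the domain: 1, 3, 4, 6, 7. The rightmost is syllable 7 (so:t).
Primary stress: syllable 7 → no:.su.do:.kru:.fur.ni:.ˈso:t.gis.

7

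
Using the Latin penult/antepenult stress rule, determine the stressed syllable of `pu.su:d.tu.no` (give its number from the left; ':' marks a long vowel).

Classical Latin: stress the penult if heavy (long vowel or closed), else the antepenult.
Weights: 2 su:d H, 3 tu L, 4 no L.
The penult (syllable 3, tu) is light, so stress falls on the antepenult (syllable 2, su:d).
Stress on syllable 2: pu.ˈsu:d.tu.no.

2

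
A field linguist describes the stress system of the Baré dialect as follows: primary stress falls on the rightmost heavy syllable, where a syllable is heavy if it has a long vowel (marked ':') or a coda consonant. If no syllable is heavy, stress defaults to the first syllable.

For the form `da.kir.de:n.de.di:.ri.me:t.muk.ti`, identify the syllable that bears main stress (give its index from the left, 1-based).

8

Weights: 1 da L, 2 kir H, 3 de:n H, 4 de L, 5 di: H, 6 ri L, 7 me:t H, 8 muk H, 9 ti L.
Heavy syllables in the domain: 2, 3, 5, 7, 8. The rightmost is syllable 8 (muk).
Primary stress: syllable 8 → da.kir.de:n.de.di:.ri.me:t.ˈmuk.ti.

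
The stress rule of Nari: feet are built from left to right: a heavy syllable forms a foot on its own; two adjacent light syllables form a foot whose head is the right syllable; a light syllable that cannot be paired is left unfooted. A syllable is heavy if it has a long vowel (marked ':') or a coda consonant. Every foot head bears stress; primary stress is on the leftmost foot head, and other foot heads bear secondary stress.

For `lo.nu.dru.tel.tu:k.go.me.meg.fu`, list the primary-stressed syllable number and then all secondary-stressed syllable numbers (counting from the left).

primary 2, secondary 4, 5, 7, 8

Weights: 1 lo L, 2 nu L, 3 dru L, 4 tel H, 5 tu:k H, 6 go L, 7 me L, 8 meg H, 9 fu L.
Parse left to right (heavy = foot alone; LL = one foot; stranded L unfooted): (lo.ˈnu) dru (ˈtel) (ˈtu:k) (go.ˈme) (ˈmeg) fu.
Foot heads: 2, 4, 5, 7, 8.
Primary stress on the leftmost head = syllable 2.
Secondary stress on 4, 5, 7, 8: lo.ˈnu.dru.ˌtel.ˌtu:k.go.ˌme.ˌmeg.fu.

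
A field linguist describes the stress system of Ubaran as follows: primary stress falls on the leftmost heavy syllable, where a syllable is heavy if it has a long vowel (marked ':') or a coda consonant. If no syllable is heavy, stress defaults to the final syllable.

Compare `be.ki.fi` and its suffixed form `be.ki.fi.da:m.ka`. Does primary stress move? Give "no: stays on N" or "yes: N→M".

yes: 3→4

Base `be.ki.fi` (3 syllables):
  Weights: 1 be L, 2 ki L, 3 fi L.
  No heavy syllable in the domain; default to the final syllable = syllable 3.
  → primary stress on syllable 3.
Suffixed `be.ki.fi.da:m.ka` (5 syllables):
  Weights: 1 be L, 2 ki L, 3 fi L, 4 da:m H, 5 ka L.
  Heavy syllables in the domain: 4. The leftmost is syllable 4 (da:m).
  → primary stress on syllable 4.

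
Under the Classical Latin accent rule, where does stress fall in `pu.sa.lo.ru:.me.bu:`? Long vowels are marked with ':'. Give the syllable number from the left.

Classical Latin: stress the penult if heavy (long vowel or closed), else the antepenult.
Weights: 4 ru: H, 5 me L, 6 bu: H.
The penult (syllable 5, me) is light, so stress falls on the antepenult (syllable 4, ru:).
Stress on syllable 4: pu.sa.lo.ˈru:.me.bu:.

4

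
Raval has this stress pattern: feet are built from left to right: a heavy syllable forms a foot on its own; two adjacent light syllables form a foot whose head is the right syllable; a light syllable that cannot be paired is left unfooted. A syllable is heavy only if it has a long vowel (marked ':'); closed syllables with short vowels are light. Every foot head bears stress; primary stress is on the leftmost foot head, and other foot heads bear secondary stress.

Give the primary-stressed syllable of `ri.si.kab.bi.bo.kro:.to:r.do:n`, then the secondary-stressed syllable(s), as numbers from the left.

primary 2, secondary 4, 6, 7, 8

Weights: 1 ri L, 2 si L, 3 kab L, 4 bi L, 5 bo L, 6 kro: H, 7 to:r H, 8 do:n H.
Parse left to right (heavy = foot alone; LL = one foot; stranded L unfooted): (ri.ˈsi) (kab.ˈbi) bo (ˈkro:) (ˈto:r) (ˈdo:n).
Foot heads: 2, 4, 6, 7, 8.
Primary stress on the leftmost head = syllable 2.
Secondary stress on 4, 6, 7, 8: ri.ˈsi.kab.ˌbi.bo.ˌkro:.ˌto:r.ˌdo:n.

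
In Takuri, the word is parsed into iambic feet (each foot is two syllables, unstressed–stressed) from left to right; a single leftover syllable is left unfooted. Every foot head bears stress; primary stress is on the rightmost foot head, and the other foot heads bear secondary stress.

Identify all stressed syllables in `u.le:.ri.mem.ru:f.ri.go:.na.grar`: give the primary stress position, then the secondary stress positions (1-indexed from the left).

Parse left to right into iambic (σˈσ) feet: (u.ˈle:) (ri.ˈmem) (ru:f.ˈri) (go:.ˈna) grar. Syllable 9 is left unfooted.
Foot heads (stressed positions): 2, 4, 6, 8.
End Rule Rightmost: primary stress on the rightmost head = syllable 8.
Secondary stress on 2, 4, 6: u.ˌle:.ri.ˌmem.ru:f.ˌri.go:.ˈna.grar.

primary 8, secondary 2, 4, 6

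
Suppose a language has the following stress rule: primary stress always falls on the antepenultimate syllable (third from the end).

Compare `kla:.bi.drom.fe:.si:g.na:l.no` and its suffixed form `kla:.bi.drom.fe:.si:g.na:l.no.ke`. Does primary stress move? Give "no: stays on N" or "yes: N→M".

yes: 5→6

Base `kla:.bi.drom.fe:.si:g.na:l.no` (7 syllables):
  The word has 7 syllables; the antepenultimate syllable (third from the end) is syllable 5 (si:g).
  → primary stress on syllable 5.
Suffixed `kla:.bi.drom.fe:.si:g.na:l.no.ke` (8 syllables):
  The word has 8 syllables; the antepenultimate syllable (third from the end) is syllable 6 (na:l).
  → primary stress on syllable 6.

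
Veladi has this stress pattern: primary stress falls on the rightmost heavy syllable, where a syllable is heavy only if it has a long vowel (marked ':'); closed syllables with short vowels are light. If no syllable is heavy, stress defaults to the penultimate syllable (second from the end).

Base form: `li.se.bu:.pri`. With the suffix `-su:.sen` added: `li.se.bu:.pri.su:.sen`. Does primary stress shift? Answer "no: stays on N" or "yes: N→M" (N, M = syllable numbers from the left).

yes: 3→5

Base `li.se.bu:.pri` (4 syllables):
  Weights: 1 li L, 2 se L, 3 bu: H, 4 pri L.
  Heavy syllables in the domain: 3. The rightmost is syllable 3 (bu:).
  → primary stress on syllable 3.
Suffixed `li.se.bu:.pri.su:.sen` (6 syllables):
  Weights: 1 li L, 2 se L, 3 bu: H, 4 pri L, 5 su: H, 6 sen L.
  Heavy syllables in the domain: 3, 5. The rightmost is syllable 5 (su:).
  → primary stress on syllable 5.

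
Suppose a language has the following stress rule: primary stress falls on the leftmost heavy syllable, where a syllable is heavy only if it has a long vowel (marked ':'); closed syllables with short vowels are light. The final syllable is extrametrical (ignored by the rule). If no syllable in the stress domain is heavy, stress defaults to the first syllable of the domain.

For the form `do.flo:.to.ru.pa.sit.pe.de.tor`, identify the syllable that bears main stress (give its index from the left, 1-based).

2

The final syllable (9, tor) is extrametrical; the stress domain is syllables 1–8.
Weights: 1 do L, 2 flo: H, 3 to L, 4 ru L, 5 pa L, 6 sit L, 7 pe L, 8 de L.
Heavy syllables in the domain: 2. The leftmost is syllable 2 (flo:).
Primary stress: syllable 2 → do.ˈflo:.to.ru.pa.sit.pe.de.tor.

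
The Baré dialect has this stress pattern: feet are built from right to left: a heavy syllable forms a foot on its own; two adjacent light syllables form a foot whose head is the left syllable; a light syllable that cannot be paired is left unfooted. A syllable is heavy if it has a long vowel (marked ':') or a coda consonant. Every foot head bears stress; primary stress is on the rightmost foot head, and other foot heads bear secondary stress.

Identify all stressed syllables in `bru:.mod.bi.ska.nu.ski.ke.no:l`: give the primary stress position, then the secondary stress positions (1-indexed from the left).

primary 8, secondary 1, 2, 4, 6

Weights: 1 bru: H, 2 mod H, 3 bi L, 4 ska L, 5 nu L, 6 ski L, 7 ke L, 8 no:l H.
Parse right to left (heavy = foot alone; LL = one foot; stranded L unfooted): (ˈbru:) (ˈmod) bi (ˈska.nu) (ˈski.ke) (ˈno:l).
Foot heads: 1, 2, 4, 6, 8.
Primary stress on the rightmost head = syllable 8.
Secondary stress on 1, 2, 4, 6: ˌbru:.ˌmod.bi.ˌska.nu.ˌski.ke.ˈno:l.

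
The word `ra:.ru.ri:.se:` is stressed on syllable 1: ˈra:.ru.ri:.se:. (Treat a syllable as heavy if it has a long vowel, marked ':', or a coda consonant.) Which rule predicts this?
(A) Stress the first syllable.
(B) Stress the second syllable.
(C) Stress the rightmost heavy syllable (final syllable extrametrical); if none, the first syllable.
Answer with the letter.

Rule A → syllable 1 ✓.
Rule B → syllable 2 (observed: 1).
Rule C → syllable 3 (observed: 1).

A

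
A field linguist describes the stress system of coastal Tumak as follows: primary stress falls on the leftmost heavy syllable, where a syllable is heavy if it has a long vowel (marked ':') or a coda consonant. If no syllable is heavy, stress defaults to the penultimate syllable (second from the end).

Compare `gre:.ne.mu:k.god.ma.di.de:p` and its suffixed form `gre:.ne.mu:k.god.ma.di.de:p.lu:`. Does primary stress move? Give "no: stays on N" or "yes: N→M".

no: stays on 1

Base `gre:.ne.mu:k.god.ma.di.de:p` (7 syllables):
  Weights: 1 gre: H, 2 ne L, 3 mu:k H, 4 god H, 5 ma L, 6 di L, 7 de:p H.
  Heavy syllables in the domain: 1, 3, 4, 7. The leftmost is syllable 1 (gre:).
  → primary stress on syllable 1.
Suffixed `gre:.ne.mu:k.god.ma.di.de:p.lu:` (8 syllables):
  Weights: 1 gre: H, 2 ne L, 3 mu:k H, 4 god H, 5 ma L, 6 di L, 7 de:p H, 8 lu: H.
  Heavy syllables in the domain: 1, 3, 4, 7, 8. The leftmost is syllable 1 (gre:).
  → primary stress on syllable 1.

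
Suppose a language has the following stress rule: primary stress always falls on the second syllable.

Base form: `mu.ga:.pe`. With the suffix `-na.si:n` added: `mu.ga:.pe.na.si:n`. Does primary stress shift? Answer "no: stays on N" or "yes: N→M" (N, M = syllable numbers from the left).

no: stays on 2

Base `mu.ga:.pe` (3 syllables):
  The word has 3 syllables; the second syllable is syllable 2 (ga:).
  → primary stress on syllable 2.
Suffixed `mu.ga:.pe.na.si:n` (5 syllables):
  The word has 5 syllables; the second syllable is syllable 2 (ga:).
  → primary stress on syllable 2.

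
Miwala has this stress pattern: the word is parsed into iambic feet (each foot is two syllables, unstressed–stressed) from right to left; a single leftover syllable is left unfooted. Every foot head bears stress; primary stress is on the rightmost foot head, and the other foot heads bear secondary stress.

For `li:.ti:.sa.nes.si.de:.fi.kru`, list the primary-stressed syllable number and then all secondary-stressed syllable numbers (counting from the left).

primary 8, secondary 2, 4, 6

Parse right to left into iambic (σˈσ) feet: (li:.ˈti:) (sa.ˈnes) (si.ˈde:) (fi.ˈkru).
Foot heads (stressed positions): 2, 4, 6, 8.
End Rule Rightmost: primary stress on the rightmost head = syllable 8.
Secondary stress on 2, 4, 6: li:.ˌti:.sa.ˌnes.si.ˌde:.fi.ˈkru.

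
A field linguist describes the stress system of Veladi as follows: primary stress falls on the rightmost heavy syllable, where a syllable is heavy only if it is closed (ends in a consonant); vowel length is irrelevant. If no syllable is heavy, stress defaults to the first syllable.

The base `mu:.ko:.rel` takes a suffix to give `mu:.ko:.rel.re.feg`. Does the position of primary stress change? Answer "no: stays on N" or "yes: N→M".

yes: 3→5

Base `mu:.ko:.rel` (3 syllables):
  Weights: 1 mu: L, 2 ko: L, 3 rel H.
  Heavy syllables in the domain: 3. The rightmost is syllable 3 (rel).
  → primary stress on syllable 3.
Suffixed `mu:.ko:.rel.re.feg` (5 syllables):
  Weights: 1 mu: L, 2 ko: L, 3 rel H, 4 re L, 5 feg H.
  Heavy syllables in the domain: 3, 5. The rightmost is syllable 5 (feg).
  → primary stress on syllable 5.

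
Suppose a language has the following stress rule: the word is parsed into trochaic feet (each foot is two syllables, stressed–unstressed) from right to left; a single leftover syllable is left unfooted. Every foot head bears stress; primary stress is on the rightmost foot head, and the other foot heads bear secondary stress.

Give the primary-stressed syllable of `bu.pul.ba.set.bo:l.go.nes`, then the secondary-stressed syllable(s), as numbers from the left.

primary 6, secondary 2, 4

Parse right to left into trochaic (ˈσσ) feet: bu (ˈpul.ba) (ˈset.bo:l) (ˈgo.nes). Syllable 1 is left unfooted.
Foot heads (stressed positions): 2, 4, 6.
End Rule Rightmost: primary stress on the rightmost head = syllable 6.
Secondary stress on 2, 4: bu.ˌpul.ba.ˌset.bo:l.ˈgo.nes.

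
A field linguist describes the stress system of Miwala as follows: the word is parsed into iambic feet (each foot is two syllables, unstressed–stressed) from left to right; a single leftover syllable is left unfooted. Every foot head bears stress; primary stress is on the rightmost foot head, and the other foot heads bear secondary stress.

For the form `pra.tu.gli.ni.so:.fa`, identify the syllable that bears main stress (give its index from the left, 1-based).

Parse left to right into iambic (σˈσ) feet: (pra.ˈtu) (gli.ˈni) (so:.ˈfa).
Foot heads (stressed positions): 2, 4, 6.
End Rule Rightmost: primary stress on the rightmost head = syllable 6.
Primary stress: syllable 6 → pra.tu.gli.ni.so:.ˈfa.

6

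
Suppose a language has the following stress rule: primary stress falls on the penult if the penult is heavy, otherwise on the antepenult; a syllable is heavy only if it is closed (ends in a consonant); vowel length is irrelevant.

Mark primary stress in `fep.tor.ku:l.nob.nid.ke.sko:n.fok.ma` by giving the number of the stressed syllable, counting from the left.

Weights: 7 sko:n H, 8 fok H, 9 ma L.
The penult (syllable 8, fok) is heavy, so it takes stress.
Primary stress: syllable 8 → fep.tor.ku:l.nob.nid.ke.sko:n.ˈfok.ma.

8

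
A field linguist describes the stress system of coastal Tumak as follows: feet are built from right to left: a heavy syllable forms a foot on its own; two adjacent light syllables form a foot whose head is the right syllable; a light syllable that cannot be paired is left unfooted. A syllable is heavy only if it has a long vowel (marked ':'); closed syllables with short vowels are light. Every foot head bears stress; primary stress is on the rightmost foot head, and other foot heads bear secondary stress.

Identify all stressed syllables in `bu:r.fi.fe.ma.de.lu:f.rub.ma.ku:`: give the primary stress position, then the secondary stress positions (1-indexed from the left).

primary 9, secondary 1, 3, 5, 6, 8

Weights: 1 bu:r H, 2 fi L, 3 fe L, 4 ma L, 5 de L, 6 lu:f H, 7 rub L, 8 ma L, 9 ku: H.
Parse right to left (heavy = foot alone; LL = one foot; stranded L unfooted): (ˈbu:r) (fi.ˈfe) (ma.ˈde) (ˈlu:f) (rub.ˈma) (ˈku:).
Foot heads: 1, 3, 5, 6, 8, 9.
Primary stress on the rightmost head = syllable 9.
Secondary stress on 1, 3, 5, 6, 8: ˌbu:r.fi.ˌfe.ma.ˌde.ˌlu:f.rub.ˌma.ˈku:.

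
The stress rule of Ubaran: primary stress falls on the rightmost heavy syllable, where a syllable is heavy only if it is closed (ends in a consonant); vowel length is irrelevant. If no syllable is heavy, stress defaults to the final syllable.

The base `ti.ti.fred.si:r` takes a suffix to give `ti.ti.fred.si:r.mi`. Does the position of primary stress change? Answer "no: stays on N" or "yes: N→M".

Base `ti.ti.fred.si:r` (4 syllables):
  Weights: 1 ti L, 2 ti L, 3 fred H, 4 si:r H.
  Heavy syllables in the domain: 3, 4. The rightmost is syllable 4 (si:r).
  → primary stress on syllable 4.
Suffixed `ti.ti.fred.si:r.mi` (5 syllables):
  Weights: 1 ti L, 2 ti L, 3 fred H, 4 si:r H, 5 mi L.
  Heavy syllables in the domain: 3, 4. The rightmost is syllable 4 (si:r).
  → primary stress on syllable 4.

no: stays on 4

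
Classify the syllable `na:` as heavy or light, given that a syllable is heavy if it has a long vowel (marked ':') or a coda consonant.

`na:`: long vowel, open (no coda). Long vowel → heavy.

heavy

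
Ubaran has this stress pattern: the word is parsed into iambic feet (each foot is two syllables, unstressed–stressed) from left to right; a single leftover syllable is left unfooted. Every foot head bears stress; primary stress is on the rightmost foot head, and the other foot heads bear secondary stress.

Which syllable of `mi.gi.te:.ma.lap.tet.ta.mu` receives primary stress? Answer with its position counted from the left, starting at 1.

8

Parse left to right into iambic (σˈσ) feet: (mi.ˈgi) (te:.ˈma) (lap.ˈtet) (ta.ˈmu).
Foot heads (stressed positions): 2, 4, 6, 8.
End Rule Rightmost: primary stress on the rightmost head = syllable 8.
Primary stress: syllable 8 → mi.gi.te:.ma.lap.tet.ta.ˈmu.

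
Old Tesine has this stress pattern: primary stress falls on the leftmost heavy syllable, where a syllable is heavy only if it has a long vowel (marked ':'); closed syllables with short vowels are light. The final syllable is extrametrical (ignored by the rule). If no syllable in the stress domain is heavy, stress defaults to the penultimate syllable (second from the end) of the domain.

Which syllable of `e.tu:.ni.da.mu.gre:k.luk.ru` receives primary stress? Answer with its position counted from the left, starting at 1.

The final syllable (8, ru) is extrametrical; the stress domain is syllables 1–7.
Weights: 1 e L, 2 tu: H, 3 ni L, 4 da L, 5 mu L, 6 gre:k H, 7 luk L.
Heavy syllables in the domain: 2, 6. The leftmost is syllable 2 (tu:).
Primary stress: syllable 2 → e.ˈtu:.ni.da.mu.gre:k.luk.ru.

2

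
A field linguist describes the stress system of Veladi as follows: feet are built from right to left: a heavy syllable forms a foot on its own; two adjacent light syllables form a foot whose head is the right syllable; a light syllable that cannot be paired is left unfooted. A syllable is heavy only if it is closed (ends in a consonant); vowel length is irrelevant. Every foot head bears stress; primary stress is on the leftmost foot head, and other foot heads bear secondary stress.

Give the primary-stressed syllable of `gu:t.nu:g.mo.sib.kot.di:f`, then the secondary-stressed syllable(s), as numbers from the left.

Weights: 1 gu:t H, 2 nu:g H, 3 mo L, 4 sib H, 5 kot H, 6 di:f H.
Parse right to left (heavy = foot alone; LL = one foot; stranded L unfooted): (ˈgu:t) (ˈnu:g) mo (ˈsib) (ˈkot) (ˈdi:f).
Foot heads: 1, 2, 4, 5, 6.
Primary stress on the leftmost head = syllable 1.
Secondary stress on 2, 4, 5, 6: ˈgu:t.ˌnu:g.mo.ˌsib.ˌkot.ˌdi:f.

primary 1, secondary 2, 4, 5, 6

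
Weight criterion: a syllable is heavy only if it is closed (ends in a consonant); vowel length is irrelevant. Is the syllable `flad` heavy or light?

`flad`: short vowel, closed (coda /d/). Closed (coda /d/) → heavy.

heavy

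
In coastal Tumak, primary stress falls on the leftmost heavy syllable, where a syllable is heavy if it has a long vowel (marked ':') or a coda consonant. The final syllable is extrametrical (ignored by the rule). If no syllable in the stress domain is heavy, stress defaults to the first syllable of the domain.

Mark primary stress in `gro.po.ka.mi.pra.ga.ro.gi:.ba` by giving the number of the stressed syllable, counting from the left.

The final syllable (9, ba) is extrametrical; the stress domain is syllables 1–8.
Weights: 1 gro L, 2 po L, 3 ka L, 4 mi L, 5 pra L, 6 ga L, 7 ro L, 8 gi: H.
Heavy syllables in the domain: 8. The leftmost is syllable 8 (gi:).
Primary stress: syllable 8 → gro.po.ka.mi.pra.ga.ro.ˈgi:.ba.

8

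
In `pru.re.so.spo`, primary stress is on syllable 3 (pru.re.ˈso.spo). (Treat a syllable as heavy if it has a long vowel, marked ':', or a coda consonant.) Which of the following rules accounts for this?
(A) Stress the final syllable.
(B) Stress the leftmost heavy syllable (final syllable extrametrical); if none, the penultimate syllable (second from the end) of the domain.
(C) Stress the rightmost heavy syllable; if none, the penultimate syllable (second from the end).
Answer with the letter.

C

Rule A → syllable 4 (observed: 3).
Rule B → syllable 2 (observed: 3).
Rule C → syllable 3 ✓.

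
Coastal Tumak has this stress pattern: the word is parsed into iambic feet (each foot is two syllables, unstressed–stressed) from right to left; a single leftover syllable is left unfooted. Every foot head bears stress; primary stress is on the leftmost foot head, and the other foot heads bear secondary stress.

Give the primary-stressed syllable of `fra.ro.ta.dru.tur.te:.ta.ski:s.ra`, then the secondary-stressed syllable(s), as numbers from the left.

primary 3, secondary 5, 7, 9

Parse right to left into iambic (σˈσ) feet: fra (ro.ˈta) (dru.ˈtur) (te:.ˈta) (ski:s.ˈra). Syllable 1 is left unfooted.
Foot heads (stressed positions): 3, 5, 7, 9.
End Rule Leftmost: primary stress on the leftmost head = syllable 3.
Secondary stress on 5, 7, 9: fra.ro.ˈta.dru.ˌtur.te:.ˌta.ski:s.ˌra.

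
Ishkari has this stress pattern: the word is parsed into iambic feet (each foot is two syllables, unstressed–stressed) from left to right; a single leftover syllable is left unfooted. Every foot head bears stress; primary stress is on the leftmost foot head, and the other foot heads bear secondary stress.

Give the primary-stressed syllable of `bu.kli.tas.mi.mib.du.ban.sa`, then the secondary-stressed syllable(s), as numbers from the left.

primary 2, secondary 4, 6, 8

Parse left to right into iambic (σˈσ) feet: (bu.ˈkli) (tas.ˈmi) (mib.ˈdu) (ban.ˈsa).
Foot heads (stressed positions): 2, 4, 6, 8.
End Rule Leftmost: primary stress on the leftmost head = syllable 2.
Secondary stress on 4, 6, 8: bu.ˈkli.tas.ˌmi.mib.ˌdu.ban.ˌsa.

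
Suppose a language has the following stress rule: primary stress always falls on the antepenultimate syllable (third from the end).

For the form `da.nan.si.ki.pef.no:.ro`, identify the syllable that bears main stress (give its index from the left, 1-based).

5

The word has 7 syllables; the antepenultimate syllable (third from the end) is syllable 5 (pef).
Primary stress: syllable 5 → da.nan.si.ki.ˈpef.no:.ro.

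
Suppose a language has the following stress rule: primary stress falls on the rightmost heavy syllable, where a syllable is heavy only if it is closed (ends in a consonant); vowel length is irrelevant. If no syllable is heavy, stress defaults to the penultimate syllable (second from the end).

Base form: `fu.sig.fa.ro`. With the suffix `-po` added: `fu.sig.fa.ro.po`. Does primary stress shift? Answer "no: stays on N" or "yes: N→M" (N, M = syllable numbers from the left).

Base `fu.sig.fa.ro` (4 syllables):
  Weights: 1 fu L, 2 sig H, 3 fa L, 4 ro L.
  Heavy syllables in the domain: 2. The rightmost is syllable 2 (sig).
  → primary stress on syllable 2.
Suffixed `fu.sig.fa.ro.po` (5 syllables):
  Weights: 1 fu L, 2 sig H, 3 fa L, 4 ro L, 5 po L.
  Heavy syllables in the domain: 2. The rightmost is syllable 2 (sig).
  → primary stress on syllable 2.

no: stays on 2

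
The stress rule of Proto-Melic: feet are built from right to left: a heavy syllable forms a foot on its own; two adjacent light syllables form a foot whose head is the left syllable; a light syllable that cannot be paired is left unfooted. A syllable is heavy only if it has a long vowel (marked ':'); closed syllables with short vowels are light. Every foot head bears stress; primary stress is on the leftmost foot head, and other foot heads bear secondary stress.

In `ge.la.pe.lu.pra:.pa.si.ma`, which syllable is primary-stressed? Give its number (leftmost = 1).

1

Weights: 1 ge L, 2 la L, 3 pe L, 4 lu L, 5 pra: H, 6 pa L, 7 si L, 8 ma L.
Parse right to left (heavy = foot alone; LL = one foot; stranded L unfooted): (ˈge.la) (ˈpe.lu) (ˈpra:) pa (ˈsi.ma).
Foot heads: 1, 3, 5, 7.
Primary stress on the leftmost head = syllable 1.
Primary stress: syllable 1 → ˈge.la.pe.lu.pra:.pa.si.ma.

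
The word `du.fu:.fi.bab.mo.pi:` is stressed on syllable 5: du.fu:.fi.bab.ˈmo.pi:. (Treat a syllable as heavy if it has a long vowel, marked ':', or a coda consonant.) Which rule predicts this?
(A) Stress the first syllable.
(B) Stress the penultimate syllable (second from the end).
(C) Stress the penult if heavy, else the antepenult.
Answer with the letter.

B

Rule A → syllable 1 (observed: 5).
Rule B → syllable 5 ✓.
Rule C → syllable 4 (observed: 5).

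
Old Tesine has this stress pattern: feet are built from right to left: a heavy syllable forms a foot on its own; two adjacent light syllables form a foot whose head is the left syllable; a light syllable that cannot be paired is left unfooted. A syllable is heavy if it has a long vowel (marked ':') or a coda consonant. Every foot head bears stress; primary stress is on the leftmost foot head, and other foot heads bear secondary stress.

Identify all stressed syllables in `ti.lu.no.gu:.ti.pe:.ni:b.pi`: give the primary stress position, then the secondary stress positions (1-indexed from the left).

Weights: 1 ti L, 2 lu L, 3 no L, 4 gu: H, 5 ti L, 6 pe: H, 7 ni:b H, 8 pi L.
Parse right to left (heavy = foot alone; LL = one foot; stranded L unfooted): ti (ˈlu.no) (ˈgu:) ti (ˈpe:) (ˈni:b) pi.
Foot heads: 2, 4, 6, 7.
Primary stress on the leftmost head = syllable 2.
Secondary stress on 4, 6, 7: ti.ˈlu.no.ˌgu:.ti.ˌpe:.ˌni:b.pi.

primary 2, secondary 4, 6, 7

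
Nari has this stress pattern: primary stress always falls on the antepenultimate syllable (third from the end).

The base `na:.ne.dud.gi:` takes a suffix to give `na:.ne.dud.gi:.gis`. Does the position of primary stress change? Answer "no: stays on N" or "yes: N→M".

yes: 2→3

Base `na:.ne.dud.gi:` (4 syllables):
  The word has 4 syllables; the antepenultimate syllable (third from the end) is syllable 2 (ne).
  → primary stress on syllable 2.
Suffixed `na:.ne.dud.gi:.gis` (5 syllables):
  The word has 5 syllables; the antepenultimate syllable (third from the end) is syllable 3 (dud).
  → primary stress on syllable 3.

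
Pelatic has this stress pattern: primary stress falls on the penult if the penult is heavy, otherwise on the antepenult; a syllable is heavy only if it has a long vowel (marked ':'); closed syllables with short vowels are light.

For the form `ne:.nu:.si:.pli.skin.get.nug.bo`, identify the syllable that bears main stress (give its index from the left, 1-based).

Weights: 6 get L, 7 nug L, 8 bo L.
The penult (syllable 7, nug) is light, so stress falls on the antepenult (syllable 6, get).
Primary stress: syllable 6 → ne:.nu:.si:.pli.skin.ˈget.nug.bo.

6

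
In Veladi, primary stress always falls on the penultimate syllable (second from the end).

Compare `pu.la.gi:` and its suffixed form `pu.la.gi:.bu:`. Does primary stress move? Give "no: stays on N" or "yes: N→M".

Base `pu.la.gi:` (3 syllables):
  The word has 3 syllables; the penultimate syllable (second from the end) is syllable 2 (la).
  → primary stress on syllable 2.
Suffixed `pu.la.gi:.bu:` (4 syllables):
  The word has 4 syllables; the penultimate syllable (second from the end) is syllable 3 (gi:).
  → primary stress on syllable 3.

yes: 2→3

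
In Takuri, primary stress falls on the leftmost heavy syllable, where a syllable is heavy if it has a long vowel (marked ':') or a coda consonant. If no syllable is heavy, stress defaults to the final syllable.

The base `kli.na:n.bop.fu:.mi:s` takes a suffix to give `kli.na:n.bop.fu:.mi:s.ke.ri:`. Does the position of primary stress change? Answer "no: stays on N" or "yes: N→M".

Base `kli.na:n.bop.fu:.mi:s` (5 syllables):
  Weights: 1 kli L, 2 na:n H, 3 bop H, 4 fu: H, 5 mi:s H.
  Heavy syllables in the domain: 2, 3, 4, 5. The leftmost is syllable 2 (na:n).
  → primary stress on syllable 2.
Suffixed `kli.na:n.bop.fu:.mi:s.ke.ri:` (7 syllables):
  Weights: 1 kli L, 2 na:n H, 3 bop H, 4 fu: H, 5 mi:s H, 6 ke L, 7 ri: H.
  Heavy syllables in the domain: 2, 3, 4, 5, 7. The leftmost is syllable 2 (na:n).
  → primary stress on syllable 2.

no: stays on 2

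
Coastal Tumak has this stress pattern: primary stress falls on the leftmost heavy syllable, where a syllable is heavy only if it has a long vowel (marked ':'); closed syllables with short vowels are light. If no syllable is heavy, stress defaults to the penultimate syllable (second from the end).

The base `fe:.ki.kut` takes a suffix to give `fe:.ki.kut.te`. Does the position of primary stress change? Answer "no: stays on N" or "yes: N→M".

no: stays on 1

Base `fe:.ki.kut` (3 syllables):
  Weights: 1 fe: H, 2 ki L, 3 kut L.
  Heavy syllables in the domain: 1. The leftmost is syllable 1 (fe:).
  → primary stress on syllable 1.
Suffixed `fe:.ki.kut.te` (4 syllables):
  Weights: 1 fe: H, 2 ki L, 3 kut L, 4 te L.
  Heavy syllables in the domain: 1. The leftmost is syllable 1 (fe:).
  → primary stress on syllable 1.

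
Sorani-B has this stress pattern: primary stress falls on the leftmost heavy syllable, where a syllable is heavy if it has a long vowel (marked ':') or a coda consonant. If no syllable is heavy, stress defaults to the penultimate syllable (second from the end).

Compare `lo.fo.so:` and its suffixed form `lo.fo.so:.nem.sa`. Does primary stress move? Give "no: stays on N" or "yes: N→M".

Base `lo.fo.so:` (3 syllables):
  Weights: 1 lo L, 2 fo L, 3 so: H.
  Heavy syllables in the domain: 3. The leftmost is syllable 3 (so:).
  → primary stress on syllable 3.
Suffixed `lo.fo.so:.nem.sa` (5 syllables):
  Weights: 1 lo L, 2 fo L, 3 so: H, 4 nem H, 5 sa L.
  Heavy syllables in the domain: 3, 4. The leftmost is syllable 3 (so:).
  → primary stress on syllable 3.

no: stays on 3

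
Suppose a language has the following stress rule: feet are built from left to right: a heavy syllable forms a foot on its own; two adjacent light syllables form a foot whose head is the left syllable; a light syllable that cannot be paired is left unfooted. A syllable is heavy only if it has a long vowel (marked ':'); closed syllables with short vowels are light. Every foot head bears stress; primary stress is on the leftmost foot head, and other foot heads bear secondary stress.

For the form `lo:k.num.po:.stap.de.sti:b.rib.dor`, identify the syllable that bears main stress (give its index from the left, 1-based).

Weights: 1 lo:k H, 2 num L, 3 po: H, 4 stap L, 5 de L, 6 sti:b H, 7 rib L, 8 dor L.
Parse left to right (heavy = foot alone; LL = one foot; stranded L unfooted): (ˈlo:k) num (ˈpo:) (ˈstap.de) (ˈsti:b) (ˈrib.dor).
Foot heads: 1, 3, 4, 6, 7.
Primary stress on the leftmost head = syllable 1.
Primary stress: syllable 1 → ˈlo:k.num.po:.stap.de.sti:b.rib.dor.

1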